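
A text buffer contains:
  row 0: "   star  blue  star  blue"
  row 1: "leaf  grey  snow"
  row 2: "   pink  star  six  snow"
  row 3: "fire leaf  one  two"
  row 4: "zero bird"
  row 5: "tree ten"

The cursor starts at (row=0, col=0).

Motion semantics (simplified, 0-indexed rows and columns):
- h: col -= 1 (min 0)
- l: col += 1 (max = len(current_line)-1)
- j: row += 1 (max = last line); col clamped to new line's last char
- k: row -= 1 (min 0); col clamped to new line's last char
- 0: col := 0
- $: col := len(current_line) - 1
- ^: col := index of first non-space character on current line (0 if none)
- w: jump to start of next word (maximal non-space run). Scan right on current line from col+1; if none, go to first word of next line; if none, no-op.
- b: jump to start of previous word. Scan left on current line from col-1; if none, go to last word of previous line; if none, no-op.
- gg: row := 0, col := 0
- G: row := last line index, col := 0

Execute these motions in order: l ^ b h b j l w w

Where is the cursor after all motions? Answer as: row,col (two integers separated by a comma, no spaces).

Answer: 1,12

Derivation:
After 1 (l): row=0 col=1 char='_'
After 2 (^): row=0 col=3 char='s'
After 3 (b): row=0 col=3 char='s'
After 4 (h): row=0 col=2 char='_'
After 5 (b): row=0 col=2 char='_'
After 6 (j): row=1 col=2 char='a'
After 7 (l): row=1 col=3 char='f'
After 8 (w): row=1 col=6 char='g'
After 9 (w): row=1 col=12 char='s'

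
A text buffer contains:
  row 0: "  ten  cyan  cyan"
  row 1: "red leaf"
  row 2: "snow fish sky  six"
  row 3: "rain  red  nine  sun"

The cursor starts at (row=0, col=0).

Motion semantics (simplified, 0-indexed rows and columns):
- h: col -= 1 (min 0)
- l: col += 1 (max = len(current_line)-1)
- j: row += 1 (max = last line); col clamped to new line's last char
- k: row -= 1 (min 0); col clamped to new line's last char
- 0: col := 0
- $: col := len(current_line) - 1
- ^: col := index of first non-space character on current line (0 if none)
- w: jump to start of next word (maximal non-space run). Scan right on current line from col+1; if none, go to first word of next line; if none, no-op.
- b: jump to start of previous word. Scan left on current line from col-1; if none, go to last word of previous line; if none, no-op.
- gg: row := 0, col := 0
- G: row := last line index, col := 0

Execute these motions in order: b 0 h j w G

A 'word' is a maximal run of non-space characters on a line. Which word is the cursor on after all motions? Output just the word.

Answer: rain

Derivation:
After 1 (b): row=0 col=0 char='_'
After 2 (0): row=0 col=0 char='_'
After 3 (h): row=0 col=0 char='_'
After 4 (j): row=1 col=0 char='r'
After 5 (w): row=1 col=4 char='l'
After 6 (G): row=3 col=0 char='r'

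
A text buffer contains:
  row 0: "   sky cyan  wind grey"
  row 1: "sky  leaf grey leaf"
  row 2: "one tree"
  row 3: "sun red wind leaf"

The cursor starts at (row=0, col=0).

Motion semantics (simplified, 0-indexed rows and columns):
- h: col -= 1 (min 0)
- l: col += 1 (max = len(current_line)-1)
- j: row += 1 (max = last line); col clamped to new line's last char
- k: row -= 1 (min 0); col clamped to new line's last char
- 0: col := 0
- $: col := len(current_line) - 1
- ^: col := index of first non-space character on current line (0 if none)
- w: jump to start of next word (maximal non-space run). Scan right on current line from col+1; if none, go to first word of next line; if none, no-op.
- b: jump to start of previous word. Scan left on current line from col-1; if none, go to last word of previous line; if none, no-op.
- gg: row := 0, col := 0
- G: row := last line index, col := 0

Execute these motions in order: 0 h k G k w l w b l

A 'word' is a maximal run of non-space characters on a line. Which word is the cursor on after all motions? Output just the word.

Answer: tree

Derivation:
After 1 (0): row=0 col=0 char='_'
After 2 (h): row=0 col=0 char='_'
After 3 (k): row=0 col=0 char='_'
After 4 (G): row=3 col=0 char='s'
After 5 (k): row=2 col=0 char='o'
After 6 (w): row=2 col=4 char='t'
After 7 (l): row=2 col=5 char='r'
After 8 (w): row=3 col=0 char='s'
After 9 (b): row=2 col=4 char='t'
After 10 (l): row=2 col=5 char='r'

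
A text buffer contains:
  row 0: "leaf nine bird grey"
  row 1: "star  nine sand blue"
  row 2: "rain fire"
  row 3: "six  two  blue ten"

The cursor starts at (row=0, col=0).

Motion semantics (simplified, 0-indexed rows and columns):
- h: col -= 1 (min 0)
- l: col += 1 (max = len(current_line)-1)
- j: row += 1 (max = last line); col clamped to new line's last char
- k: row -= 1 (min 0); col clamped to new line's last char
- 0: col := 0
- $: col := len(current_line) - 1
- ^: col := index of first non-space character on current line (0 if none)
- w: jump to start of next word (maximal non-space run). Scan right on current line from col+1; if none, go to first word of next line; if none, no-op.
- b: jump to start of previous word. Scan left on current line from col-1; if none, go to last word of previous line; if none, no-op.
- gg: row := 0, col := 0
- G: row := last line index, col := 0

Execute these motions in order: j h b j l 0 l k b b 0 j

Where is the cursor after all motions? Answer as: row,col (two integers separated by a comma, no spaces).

After 1 (j): row=1 col=0 char='s'
After 2 (h): row=1 col=0 char='s'
After 3 (b): row=0 col=15 char='g'
After 4 (j): row=1 col=15 char='_'
After 5 (l): row=1 col=16 char='b'
After 6 (0): row=1 col=0 char='s'
After 7 (l): row=1 col=1 char='t'
After 8 (k): row=0 col=1 char='e'
After 9 (b): row=0 col=0 char='l'
After 10 (b): row=0 col=0 char='l'
After 11 (0): row=0 col=0 char='l'
After 12 (j): row=1 col=0 char='s'

Answer: 1,0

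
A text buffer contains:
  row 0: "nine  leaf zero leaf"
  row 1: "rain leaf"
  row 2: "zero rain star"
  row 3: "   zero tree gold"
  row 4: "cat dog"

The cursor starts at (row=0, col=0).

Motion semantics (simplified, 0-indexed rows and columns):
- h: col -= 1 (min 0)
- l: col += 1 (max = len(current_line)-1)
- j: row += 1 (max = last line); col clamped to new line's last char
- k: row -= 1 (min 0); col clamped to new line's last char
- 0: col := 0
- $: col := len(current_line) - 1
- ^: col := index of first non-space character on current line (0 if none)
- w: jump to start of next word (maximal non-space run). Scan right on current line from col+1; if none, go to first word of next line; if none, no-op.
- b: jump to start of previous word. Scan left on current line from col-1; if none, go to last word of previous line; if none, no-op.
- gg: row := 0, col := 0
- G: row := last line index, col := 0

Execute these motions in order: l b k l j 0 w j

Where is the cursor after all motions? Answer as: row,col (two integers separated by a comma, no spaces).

After 1 (l): row=0 col=1 char='i'
After 2 (b): row=0 col=0 char='n'
After 3 (k): row=0 col=0 char='n'
After 4 (l): row=0 col=1 char='i'
After 5 (j): row=1 col=1 char='a'
After 6 (0): row=1 col=0 char='r'
After 7 (w): row=1 col=5 char='l'
After 8 (j): row=2 col=5 char='r'

Answer: 2,5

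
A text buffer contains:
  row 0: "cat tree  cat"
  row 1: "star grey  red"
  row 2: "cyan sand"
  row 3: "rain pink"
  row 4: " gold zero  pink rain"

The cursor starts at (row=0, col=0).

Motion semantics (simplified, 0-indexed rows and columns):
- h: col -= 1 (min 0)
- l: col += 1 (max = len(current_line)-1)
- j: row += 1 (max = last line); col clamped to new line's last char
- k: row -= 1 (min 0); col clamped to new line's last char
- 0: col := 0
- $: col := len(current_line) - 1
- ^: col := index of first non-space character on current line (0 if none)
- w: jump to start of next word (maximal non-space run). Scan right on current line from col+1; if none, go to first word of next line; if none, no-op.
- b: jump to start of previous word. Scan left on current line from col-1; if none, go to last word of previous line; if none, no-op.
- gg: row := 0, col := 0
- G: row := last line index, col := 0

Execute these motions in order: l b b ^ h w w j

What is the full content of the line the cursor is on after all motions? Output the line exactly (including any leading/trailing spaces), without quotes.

Answer: star grey  red

Derivation:
After 1 (l): row=0 col=1 char='a'
After 2 (b): row=0 col=0 char='c'
After 3 (b): row=0 col=0 char='c'
After 4 (^): row=0 col=0 char='c'
After 5 (h): row=0 col=0 char='c'
After 6 (w): row=0 col=4 char='t'
After 7 (w): row=0 col=10 char='c'
After 8 (j): row=1 col=10 char='_'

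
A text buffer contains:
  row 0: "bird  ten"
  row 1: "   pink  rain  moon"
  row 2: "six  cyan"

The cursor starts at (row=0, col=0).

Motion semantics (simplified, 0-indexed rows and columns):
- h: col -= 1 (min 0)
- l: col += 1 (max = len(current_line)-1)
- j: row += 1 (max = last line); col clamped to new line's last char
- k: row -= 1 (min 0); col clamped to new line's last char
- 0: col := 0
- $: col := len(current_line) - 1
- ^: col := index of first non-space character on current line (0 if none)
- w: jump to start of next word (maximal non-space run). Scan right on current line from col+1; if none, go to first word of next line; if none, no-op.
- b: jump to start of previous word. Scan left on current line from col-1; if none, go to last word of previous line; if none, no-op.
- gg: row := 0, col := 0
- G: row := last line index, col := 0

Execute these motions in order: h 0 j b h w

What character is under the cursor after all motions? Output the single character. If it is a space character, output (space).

After 1 (h): row=0 col=0 char='b'
After 2 (0): row=0 col=0 char='b'
After 3 (j): row=1 col=0 char='_'
After 4 (b): row=0 col=6 char='t'
After 5 (h): row=0 col=5 char='_'
After 6 (w): row=0 col=6 char='t'

Answer: t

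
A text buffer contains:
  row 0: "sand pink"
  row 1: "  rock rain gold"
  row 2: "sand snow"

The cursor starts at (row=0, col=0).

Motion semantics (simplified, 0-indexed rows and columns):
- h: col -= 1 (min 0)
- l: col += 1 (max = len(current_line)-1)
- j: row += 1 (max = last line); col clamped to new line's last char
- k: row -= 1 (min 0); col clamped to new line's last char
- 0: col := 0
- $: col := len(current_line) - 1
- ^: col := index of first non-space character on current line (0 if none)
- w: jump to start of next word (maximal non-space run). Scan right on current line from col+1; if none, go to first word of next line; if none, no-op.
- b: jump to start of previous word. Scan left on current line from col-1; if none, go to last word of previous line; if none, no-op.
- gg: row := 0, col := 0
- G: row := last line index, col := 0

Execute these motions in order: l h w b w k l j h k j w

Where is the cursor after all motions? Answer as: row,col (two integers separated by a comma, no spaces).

Answer: 1,7

Derivation:
After 1 (l): row=0 col=1 char='a'
After 2 (h): row=0 col=0 char='s'
After 3 (w): row=0 col=5 char='p'
After 4 (b): row=0 col=0 char='s'
After 5 (w): row=0 col=5 char='p'
After 6 (k): row=0 col=5 char='p'
After 7 (l): row=0 col=6 char='i'
After 8 (j): row=1 col=6 char='_'
After 9 (h): row=1 col=5 char='k'
After 10 (k): row=0 col=5 char='p'
After 11 (j): row=1 col=5 char='k'
After 12 (w): row=1 col=7 char='r'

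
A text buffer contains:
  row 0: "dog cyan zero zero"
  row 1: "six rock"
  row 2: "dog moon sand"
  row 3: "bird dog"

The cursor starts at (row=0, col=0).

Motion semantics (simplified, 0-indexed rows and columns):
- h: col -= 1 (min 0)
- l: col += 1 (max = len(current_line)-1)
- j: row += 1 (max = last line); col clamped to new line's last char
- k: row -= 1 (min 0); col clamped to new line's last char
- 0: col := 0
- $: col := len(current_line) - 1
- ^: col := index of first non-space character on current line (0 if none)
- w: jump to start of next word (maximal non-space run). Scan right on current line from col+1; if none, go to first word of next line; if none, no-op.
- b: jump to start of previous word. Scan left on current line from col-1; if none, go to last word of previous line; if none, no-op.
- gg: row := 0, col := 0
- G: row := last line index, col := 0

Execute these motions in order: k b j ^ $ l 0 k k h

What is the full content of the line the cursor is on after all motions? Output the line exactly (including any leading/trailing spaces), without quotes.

Answer: dog cyan zero zero

Derivation:
After 1 (k): row=0 col=0 char='d'
After 2 (b): row=0 col=0 char='d'
After 3 (j): row=1 col=0 char='s'
After 4 (^): row=1 col=0 char='s'
After 5 ($): row=1 col=7 char='k'
After 6 (l): row=1 col=7 char='k'
After 7 (0): row=1 col=0 char='s'
After 8 (k): row=0 col=0 char='d'
After 9 (k): row=0 col=0 char='d'
After 10 (h): row=0 col=0 char='d'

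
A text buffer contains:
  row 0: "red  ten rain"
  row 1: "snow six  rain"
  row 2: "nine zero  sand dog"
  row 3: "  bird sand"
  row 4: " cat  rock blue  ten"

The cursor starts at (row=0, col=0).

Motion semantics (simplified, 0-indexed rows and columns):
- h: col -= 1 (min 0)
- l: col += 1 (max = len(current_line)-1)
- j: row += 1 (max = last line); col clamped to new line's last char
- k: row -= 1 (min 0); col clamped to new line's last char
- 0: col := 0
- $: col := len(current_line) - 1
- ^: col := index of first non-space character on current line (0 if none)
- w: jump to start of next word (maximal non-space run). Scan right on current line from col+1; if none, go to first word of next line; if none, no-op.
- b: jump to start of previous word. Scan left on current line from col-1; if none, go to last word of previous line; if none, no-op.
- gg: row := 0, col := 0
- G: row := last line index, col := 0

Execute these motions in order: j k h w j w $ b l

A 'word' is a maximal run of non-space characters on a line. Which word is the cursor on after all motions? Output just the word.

After 1 (j): row=1 col=0 char='s'
After 2 (k): row=0 col=0 char='r'
After 3 (h): row=0 col=0 char='r'
After 4 (w): row=0 col=5 char='t'
After 5 (j): row=1 col=5 char='s'
After 6 (w): row=1 col=10 char='r'
After 7 ($): row=1 col=13 char='n'
After 8 (b): row=1 col=10 char='r'
After 9 (l): row=1 col=11 char='a'

Answer: rain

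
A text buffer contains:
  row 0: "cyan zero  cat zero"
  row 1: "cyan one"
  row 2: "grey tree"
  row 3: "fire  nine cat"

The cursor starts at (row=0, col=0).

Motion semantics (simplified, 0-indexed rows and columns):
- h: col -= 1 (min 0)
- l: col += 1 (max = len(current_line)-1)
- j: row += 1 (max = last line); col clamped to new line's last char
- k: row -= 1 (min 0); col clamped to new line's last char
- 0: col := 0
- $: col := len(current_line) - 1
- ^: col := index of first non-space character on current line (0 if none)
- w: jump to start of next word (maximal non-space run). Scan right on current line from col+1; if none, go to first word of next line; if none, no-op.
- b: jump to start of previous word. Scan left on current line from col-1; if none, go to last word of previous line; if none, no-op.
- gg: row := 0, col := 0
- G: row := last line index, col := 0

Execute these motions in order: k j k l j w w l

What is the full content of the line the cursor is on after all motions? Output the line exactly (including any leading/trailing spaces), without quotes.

After 1 (k): row=0 col=0 char='c'
After 2 (j): row=1 col=0 char='c'
After 3 (k): row=0 col=0 char='c'
After 4 (l): row=0 col=1 char='y'
After 5 (j): row=1 col=1 char='y'
After 6 (w): row=1 col=5 char='o'
After 7 (w): row=2 col=0 char='g'
After 8 (l): row=2 col=1 char='r'

Answer: grey tree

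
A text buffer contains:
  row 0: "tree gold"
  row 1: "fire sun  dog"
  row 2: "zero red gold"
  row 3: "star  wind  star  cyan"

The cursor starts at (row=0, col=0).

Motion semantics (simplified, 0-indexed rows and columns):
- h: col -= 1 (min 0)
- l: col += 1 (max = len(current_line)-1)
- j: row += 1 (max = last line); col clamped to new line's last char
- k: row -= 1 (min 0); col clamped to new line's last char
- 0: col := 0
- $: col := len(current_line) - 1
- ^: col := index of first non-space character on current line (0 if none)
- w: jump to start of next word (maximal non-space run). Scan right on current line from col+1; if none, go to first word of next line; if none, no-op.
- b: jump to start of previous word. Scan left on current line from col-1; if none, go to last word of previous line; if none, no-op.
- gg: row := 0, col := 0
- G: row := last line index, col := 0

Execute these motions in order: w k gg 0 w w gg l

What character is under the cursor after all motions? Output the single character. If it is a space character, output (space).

After 1 (w): row=0 col=5 char='g'
After 2 (k): row=0 col=5 char='g'
After 3 (gg): row=0 col=0 char='t'
After 4 (0): row=0 col=0 char='t'
After 5 (w): row=0 col=5 char='g'
After 6 (w): row=1 col=0 char='f'
After 7 (gg): row=0 col=0 char='t'
After 8 (l): row=0 col=1 char='r'

Answer: r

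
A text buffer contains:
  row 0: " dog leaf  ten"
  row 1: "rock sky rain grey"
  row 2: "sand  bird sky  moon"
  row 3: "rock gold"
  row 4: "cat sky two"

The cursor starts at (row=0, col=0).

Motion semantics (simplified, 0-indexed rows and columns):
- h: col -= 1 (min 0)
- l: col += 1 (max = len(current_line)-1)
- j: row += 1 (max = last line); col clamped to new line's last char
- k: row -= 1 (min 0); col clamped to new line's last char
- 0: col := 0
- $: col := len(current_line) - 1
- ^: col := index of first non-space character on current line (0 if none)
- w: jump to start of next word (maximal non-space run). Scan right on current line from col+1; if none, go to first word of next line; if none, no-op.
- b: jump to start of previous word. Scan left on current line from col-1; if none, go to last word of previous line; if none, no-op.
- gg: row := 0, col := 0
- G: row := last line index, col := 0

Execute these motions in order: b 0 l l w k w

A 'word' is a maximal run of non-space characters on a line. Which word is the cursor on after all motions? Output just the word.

After 1 (b): row=0 col=0 char='_'
After 2 (0): row=0 col=0 char='_'
After 3 (l): row=0 col=1 char='d'
After 4 (l): row=0 col=2 char='o'
After 5 (w): row=0 col=5 char='l'
After 6 (k): row=0 col=5 char='l'
After 7 (w): row=0 col=11 char='t'

Answer: ten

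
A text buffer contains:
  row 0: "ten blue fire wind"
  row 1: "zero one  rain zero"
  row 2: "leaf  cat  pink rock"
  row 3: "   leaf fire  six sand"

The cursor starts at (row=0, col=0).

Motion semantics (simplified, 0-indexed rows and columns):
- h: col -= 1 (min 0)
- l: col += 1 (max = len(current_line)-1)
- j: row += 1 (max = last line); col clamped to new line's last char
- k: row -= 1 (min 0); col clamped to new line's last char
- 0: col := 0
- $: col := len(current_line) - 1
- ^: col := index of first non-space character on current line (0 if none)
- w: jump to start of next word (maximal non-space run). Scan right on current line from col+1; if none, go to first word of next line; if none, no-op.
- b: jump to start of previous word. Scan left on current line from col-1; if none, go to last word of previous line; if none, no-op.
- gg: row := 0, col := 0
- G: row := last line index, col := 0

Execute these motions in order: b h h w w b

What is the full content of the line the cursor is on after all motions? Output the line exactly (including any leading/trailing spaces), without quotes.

After 1 (b): row=0 col=0 char='t'
After 2 (h): row=0 col=0 char='t'
After 3 (h): row=0 col=0 char='t'
After 4 (w): row=0 col=4 char='b'
After 5 (w): row=0 col=9 char='f'
After 6 (b): row=0 col=4 char='b'

Answer: ten blue fire wind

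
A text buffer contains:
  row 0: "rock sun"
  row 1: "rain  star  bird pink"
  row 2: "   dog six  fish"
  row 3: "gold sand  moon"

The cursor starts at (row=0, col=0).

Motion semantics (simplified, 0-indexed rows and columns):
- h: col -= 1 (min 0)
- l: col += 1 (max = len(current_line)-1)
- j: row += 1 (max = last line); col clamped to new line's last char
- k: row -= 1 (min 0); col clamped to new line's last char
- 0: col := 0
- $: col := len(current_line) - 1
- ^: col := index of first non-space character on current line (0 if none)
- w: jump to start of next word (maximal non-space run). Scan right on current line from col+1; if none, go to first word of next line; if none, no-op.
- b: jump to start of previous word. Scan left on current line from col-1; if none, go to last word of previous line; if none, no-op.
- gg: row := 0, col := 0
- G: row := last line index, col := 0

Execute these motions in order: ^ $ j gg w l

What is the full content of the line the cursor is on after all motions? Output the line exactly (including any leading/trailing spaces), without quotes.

After 1 (^): row=0 col=0 char='r'
After 2 ($): row=0 col=7 char='n'
After 3 (j): row=1 col=7 char='t'
After 4 (gg): row=0 col=0 char='r'
After 5 (w): row=0 col=5 char='s'
After 6 (l): row=0 col=6 char='u'

Answer: rock sun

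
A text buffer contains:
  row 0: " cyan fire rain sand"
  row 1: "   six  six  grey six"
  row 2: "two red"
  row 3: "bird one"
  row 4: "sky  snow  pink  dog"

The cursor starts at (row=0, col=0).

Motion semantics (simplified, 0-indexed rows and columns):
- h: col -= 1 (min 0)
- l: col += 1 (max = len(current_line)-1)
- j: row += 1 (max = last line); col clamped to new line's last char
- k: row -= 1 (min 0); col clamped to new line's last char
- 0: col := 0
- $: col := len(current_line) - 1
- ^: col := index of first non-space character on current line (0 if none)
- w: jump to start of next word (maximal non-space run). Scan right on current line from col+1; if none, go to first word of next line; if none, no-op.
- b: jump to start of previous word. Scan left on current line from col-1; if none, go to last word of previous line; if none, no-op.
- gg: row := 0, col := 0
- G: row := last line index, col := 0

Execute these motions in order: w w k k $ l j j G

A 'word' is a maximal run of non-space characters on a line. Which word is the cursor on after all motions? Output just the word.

Answer: sky

Derivation:
After 1 (w): row=0 col=1 char='c'
After 2 (w): row=0 col=6 char='f'
After 3 (k): row=0 col=6 char='f'
After 4 (k): row=0 col=6 char='f'
After 5 ($): row=0 col=19 char='d'
After 6 (l): row=0 col=19 char='d'
After 7 (j): row=1 col=19 char='i'
After 8 (j): row=2 col=6 char='d'
After 9 (G): row=4 col=0 char='s'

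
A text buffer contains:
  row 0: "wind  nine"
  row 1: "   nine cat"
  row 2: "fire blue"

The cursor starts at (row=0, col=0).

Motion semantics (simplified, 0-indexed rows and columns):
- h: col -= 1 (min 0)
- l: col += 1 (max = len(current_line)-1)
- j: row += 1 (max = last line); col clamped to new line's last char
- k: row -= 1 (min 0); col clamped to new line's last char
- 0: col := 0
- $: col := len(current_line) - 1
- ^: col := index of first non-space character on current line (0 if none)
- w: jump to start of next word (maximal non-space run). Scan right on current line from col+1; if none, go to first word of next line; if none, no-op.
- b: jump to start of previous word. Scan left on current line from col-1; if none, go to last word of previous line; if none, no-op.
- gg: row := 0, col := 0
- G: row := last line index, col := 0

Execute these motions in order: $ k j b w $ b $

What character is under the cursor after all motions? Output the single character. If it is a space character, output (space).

Answer: e

Derivation:
After 1 ($): row=0 col=9 char='e'
After 2 (k): row=0 col=9 char='e'
After 3 (j): row=1 col=9 char='a'
After 4 (b): row=1 col=8 char='c'
After 5 (w): row=2 col=0 char='f'
After 6 ($): row=2 col=8 char='e'
After 7 (b): row=2 col=5 char='b'
After 8 ($): row=2 col=8 char='e'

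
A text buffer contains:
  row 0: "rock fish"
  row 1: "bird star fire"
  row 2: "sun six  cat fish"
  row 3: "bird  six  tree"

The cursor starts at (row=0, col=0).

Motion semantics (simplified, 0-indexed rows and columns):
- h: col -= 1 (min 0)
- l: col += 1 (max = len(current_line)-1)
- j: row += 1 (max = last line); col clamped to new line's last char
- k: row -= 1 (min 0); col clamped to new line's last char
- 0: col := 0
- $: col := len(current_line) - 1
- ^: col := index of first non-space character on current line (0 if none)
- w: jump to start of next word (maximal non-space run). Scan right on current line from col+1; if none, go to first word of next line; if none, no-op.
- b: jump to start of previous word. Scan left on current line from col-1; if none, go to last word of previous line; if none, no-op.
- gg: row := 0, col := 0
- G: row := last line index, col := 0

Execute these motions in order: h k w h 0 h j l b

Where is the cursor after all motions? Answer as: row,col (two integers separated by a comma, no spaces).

Answer: 1,0

Derivation:
After 1 (h): row=0 col=0 char='r'
After 2 (k): row=0 col=0 char='r'
After 3 (w): row=0 col=5 char='f'
After 4 (h): row=0 col=4 char='_'
After 5 (0): row=0 col=0 char='r'
After 6 (h): row=0 col=0 char='r'
After 7 (j): row=1 col=0 char='b'
After 8 (l): row=1 col=1 char='i'
After 9 (b): row=1 col=0 char='b'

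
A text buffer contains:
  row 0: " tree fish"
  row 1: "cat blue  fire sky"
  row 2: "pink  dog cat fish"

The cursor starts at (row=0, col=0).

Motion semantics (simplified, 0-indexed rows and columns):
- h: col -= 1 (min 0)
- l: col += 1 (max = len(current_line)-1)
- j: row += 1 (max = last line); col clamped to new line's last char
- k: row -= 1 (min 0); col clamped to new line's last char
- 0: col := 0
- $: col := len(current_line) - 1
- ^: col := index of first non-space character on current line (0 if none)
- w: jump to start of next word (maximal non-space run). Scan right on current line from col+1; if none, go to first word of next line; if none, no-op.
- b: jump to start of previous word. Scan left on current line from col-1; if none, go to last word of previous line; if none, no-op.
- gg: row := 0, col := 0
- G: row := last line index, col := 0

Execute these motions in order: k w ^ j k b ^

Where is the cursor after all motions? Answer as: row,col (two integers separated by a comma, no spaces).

After 1 (k): row=0 col=0 char='_'
After 2 (w): row=0 col=1 char='t'
After 3 (^): row=0 col=1 char='t'
After 4 (j): row=1 col=1 char='a'
After 5 (k): row=0 col=1 char='t'
After 6 (b): row=0 col=1 char='t'
After 7 (^): row=0 col=1 char='t'

Answer: 0,1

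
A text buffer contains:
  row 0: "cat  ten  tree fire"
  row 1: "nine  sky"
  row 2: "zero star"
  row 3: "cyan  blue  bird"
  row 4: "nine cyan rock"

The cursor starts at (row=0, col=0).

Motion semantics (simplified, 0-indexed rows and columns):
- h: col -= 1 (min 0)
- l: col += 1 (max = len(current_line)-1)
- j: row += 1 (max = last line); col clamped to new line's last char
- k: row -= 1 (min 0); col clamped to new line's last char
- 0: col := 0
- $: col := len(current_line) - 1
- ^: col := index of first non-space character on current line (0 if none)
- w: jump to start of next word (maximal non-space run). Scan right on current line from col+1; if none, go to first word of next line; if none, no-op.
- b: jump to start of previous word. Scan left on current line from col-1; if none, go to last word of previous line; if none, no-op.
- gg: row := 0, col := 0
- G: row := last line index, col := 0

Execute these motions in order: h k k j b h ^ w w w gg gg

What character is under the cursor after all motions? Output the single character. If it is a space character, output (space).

After 1 (h): row=0 col=0 char='c'
After 2 (k): row=0 col=0 char='c'
After 3 (k): row=0 col=0 char='c'
After 4 (j): row=1 col=0 char='n'
After 5 (b): row=0 col=15 char='f'
After 6 (h): row=0 col=14 char='_'
After 7 (^): row=0 col=0 char='c'
After 8 (w): row=0 col=5 char='t'
After 9 (w): row=0 col=10 char='t'
After 10 (w): row=0 col=15 char='f'
After 11 (gg): row=0 col=0 char='c'
After 12 (gg): row=0 col=0 char='c'

Answer: c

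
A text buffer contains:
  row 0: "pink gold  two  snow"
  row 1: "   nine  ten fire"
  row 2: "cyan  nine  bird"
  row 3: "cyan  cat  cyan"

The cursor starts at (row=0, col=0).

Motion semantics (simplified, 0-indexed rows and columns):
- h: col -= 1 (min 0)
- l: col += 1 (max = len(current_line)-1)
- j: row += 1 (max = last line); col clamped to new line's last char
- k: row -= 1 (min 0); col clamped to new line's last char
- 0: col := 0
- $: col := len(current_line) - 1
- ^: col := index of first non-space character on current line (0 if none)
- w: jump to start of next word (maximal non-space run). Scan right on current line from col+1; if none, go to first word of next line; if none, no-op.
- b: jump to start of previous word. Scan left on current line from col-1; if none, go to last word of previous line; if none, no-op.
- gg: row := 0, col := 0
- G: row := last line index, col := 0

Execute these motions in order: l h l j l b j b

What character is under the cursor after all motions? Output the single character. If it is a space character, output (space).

Answer: f

Derivation:
After 1 (l): row=0 col=1 char='i'
After 2 (h): row=0 col=0 char='p'
After 3 (l): row=0 col=1 char='i'
After 4 (j): row=1 col=1 char='_'
After 5 (l): row=1 col=2 char='_'
After 6 (b): row=0 col=16 char='s'
After 7 (j): row=1 col=16 char='e'
After 8 (b): row=1 col=13 char='f'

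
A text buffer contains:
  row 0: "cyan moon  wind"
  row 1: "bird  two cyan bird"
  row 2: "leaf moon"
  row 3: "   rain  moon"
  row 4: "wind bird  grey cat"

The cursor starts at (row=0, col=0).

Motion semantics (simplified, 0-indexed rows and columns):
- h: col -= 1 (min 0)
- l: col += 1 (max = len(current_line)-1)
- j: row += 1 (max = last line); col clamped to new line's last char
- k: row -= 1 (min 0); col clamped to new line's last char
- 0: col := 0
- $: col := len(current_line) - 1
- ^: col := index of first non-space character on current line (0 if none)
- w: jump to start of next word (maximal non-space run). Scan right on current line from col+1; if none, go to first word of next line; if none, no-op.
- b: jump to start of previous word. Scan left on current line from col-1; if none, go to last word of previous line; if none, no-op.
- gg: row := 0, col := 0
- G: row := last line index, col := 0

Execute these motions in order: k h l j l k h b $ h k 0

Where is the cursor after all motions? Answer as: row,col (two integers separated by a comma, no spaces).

Answer: 0,0

Derivation:
After 1 (k): row=0 col=0 char='c'
After 2 (h): row=0 col=0 char='c'
After 3 (l): row=0 col=1 char='y'
After 4 (j): row=1 col=1 char='i'
After 5 (l): row=1 col=2 char='r'
After 6 (k): row=0 col=2 char='a'
After 7 (h): row=0 col=1 char='y'
After 8 (b): row=0 col=0 char='c'
After 9 ($): row=0 col=14 char='d'
After 10 (h): row=0 col=13 char='n'
After 11 (k): row=0 col=13 char='n'
After 12 (0): row=0 col=0 char='c'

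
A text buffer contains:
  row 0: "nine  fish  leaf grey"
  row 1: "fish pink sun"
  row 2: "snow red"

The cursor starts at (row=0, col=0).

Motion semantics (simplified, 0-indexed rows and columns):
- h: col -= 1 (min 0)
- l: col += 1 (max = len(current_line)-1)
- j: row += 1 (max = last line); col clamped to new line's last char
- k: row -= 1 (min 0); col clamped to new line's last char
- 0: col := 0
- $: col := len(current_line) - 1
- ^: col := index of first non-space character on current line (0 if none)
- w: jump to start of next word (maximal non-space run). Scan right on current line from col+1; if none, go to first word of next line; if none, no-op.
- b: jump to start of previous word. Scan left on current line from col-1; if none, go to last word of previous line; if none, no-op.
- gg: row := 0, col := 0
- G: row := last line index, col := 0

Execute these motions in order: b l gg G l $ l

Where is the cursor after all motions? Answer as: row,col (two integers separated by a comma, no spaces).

After 1 (b): row=0 col=0 char='n'
After 2 (l): row=0 col=1 char='i'
After 3 (gg): row=0 col=0 char='n'
After 4 (G): row=2 col=0 char='s'
After 5 (l): row=2 col=1 char='n'
After 6 ($): row=2 col=7 char='d'
After 7 (l): row=2 col=7 char='d'

Answer: 2,7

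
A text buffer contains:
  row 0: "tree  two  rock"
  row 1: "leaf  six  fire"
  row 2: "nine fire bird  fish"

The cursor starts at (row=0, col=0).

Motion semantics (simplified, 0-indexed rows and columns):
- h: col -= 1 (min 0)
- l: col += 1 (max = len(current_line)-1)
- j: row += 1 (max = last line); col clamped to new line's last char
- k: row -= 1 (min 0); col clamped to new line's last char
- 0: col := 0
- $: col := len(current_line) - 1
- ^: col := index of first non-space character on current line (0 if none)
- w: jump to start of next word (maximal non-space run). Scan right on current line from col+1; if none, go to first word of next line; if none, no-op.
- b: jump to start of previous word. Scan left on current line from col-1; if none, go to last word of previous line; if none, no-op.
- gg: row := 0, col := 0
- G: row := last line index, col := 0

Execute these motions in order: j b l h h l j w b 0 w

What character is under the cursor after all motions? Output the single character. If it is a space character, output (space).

After 1 (j): row=1 col=0 char='l'
After 2 (b): row=0 col=11 char='r'
After 3 (l): row=0 col=12 char='o'
After 4 (h): row=0 col=11 char='r'
After 5 (h): row=0 col=10 char='_'
After 6 (l): row=0 col=11 char='r'
After 7 (j): row=1 col=11 char='f'
After 8 (w): row=2 col=0 char='n'
After 9 (b): row=1 col=11 char='f'
After 10 (0): row=1 col=0 char='l'
After 11 (w): row=1 col=6 char='s'

Answer: s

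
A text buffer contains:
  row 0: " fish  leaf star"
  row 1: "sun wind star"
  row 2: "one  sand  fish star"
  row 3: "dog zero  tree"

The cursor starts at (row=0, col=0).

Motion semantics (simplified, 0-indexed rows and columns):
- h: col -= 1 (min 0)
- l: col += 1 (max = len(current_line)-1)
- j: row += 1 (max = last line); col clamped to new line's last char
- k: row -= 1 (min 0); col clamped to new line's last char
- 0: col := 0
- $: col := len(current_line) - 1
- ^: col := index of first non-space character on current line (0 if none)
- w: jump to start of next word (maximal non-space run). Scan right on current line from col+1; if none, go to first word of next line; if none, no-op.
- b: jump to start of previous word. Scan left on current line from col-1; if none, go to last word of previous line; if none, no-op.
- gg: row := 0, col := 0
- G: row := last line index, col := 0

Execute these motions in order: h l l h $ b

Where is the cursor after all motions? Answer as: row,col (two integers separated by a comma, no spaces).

After 1 (h): row=0 col=0 char='_'
After 2 (l): row=0 col=1 char='f'
After 3 (l): row=0 col=2 char='i'
After 4 (h): row=0 col=1 char='f'
After 5 ($): row=0 col=15 char='r'
After 6 (b): row=0 col=12 char='s'

Answer: 0,12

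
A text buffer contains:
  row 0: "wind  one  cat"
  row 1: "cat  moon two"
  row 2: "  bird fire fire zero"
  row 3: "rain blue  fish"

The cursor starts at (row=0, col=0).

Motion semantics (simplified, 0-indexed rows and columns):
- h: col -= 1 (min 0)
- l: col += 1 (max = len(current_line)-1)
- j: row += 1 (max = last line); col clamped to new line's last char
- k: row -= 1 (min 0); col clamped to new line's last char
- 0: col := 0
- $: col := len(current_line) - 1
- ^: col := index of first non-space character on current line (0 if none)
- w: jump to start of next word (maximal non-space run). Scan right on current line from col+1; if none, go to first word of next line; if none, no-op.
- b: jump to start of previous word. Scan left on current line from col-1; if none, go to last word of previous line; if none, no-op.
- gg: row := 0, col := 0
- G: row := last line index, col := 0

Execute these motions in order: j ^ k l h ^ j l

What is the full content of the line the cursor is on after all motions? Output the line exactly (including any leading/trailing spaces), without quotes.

After 1 (j): row=1 col=0 char='c'
After 2 (^): row=1 col=0 char='c'
After 3 (k): row=0 col=0 char='w'
After 4 (l): row=0 col=1 char='i'
After 5 (h): row=0 col=0 char='w'
After 6 (^): row=0 col=0 char='w'
After 7 (j): row=1 col=0 char='c'
After 8 (l): row=1 col=1 char='a'

Answer: cat  moon two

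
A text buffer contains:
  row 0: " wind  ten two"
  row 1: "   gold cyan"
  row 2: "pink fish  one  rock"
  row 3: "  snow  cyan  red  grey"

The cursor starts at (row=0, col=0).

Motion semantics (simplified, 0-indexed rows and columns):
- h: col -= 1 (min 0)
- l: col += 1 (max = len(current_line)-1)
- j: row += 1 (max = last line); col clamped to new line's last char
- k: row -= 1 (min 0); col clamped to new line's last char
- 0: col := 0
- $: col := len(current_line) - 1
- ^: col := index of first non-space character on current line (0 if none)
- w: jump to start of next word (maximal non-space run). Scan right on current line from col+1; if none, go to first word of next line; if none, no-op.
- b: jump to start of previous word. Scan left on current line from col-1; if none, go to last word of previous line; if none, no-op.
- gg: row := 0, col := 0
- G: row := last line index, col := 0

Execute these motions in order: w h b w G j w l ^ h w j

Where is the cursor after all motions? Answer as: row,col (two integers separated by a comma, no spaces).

After 1 (w): row=0 col=1 char='w'
After 2 (h): row=0 col=0 char='_'
After 3 (b): row=0 col=0 char='_'
After 4 (w): row=0 col=1 char='w'
After 5 (G): row=3 col=0 char='_'
After 6 (j): row=3 col=0 char='_'
After 7 (w): row=3 col=2 char='s'
After 8 (l): row=3 col=3 char='n'
After 9 (^): row=3 col=2 char='s'
After 10 (h): row=3 col=1 char='_'
After 11 (w): row=3 col=2 char='s'
After 12 (j): row=3 col=2 char='s'

Answer: 3,2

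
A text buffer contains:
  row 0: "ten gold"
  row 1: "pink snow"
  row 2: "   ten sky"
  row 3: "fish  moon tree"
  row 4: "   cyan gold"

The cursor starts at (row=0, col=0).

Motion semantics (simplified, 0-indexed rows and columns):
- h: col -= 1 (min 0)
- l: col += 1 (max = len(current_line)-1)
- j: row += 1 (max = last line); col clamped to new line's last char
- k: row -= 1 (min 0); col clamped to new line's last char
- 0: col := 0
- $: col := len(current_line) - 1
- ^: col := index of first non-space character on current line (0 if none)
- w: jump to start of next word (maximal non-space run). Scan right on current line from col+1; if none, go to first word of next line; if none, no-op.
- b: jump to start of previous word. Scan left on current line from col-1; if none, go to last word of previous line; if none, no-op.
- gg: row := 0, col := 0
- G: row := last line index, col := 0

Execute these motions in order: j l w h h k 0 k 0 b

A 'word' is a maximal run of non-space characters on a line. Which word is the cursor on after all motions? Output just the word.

After 1 (j): row=1 col=0 char='p'
After 2 (l): row=1 col=1 char='i'
After 3 (w): row=1 col=5 char='s'
After 4 (h): row=1 col=4 char='_'
After 5 (h): row=1 col=3 char='k'
After 6 (k): row=0 col=3 char='_'
After 7 (0): row=0 col=0 char='t'
After 8 (k): row=0 col=0 char='t'
After 9 (0): row=0 col=0 char='t'
After 10 (b): row=0 col=0 char='t'

Answer: ten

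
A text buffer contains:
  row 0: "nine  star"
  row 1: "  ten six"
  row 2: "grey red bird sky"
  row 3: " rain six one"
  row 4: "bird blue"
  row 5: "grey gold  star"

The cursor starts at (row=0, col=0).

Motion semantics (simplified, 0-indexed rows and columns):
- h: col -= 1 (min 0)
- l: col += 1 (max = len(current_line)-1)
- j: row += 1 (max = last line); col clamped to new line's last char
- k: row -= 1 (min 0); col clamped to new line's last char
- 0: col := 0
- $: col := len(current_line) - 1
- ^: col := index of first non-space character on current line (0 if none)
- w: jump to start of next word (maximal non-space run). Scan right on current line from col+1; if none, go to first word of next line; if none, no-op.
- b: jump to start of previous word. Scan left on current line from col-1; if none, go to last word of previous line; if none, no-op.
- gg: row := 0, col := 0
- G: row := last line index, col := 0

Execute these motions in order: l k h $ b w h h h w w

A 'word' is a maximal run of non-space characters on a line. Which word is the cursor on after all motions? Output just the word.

After 1 (l): row=0 col=1 char='i'
After 2 (k): row=0 col=1 char='i'
After 3 (h): row=0 col=0 char='n'
After 4 ($): row=0 col=9 char='r'
After 5 (b): row=0 col=6 char='s'
After 6 (w): row=1 col=2 char='t'
After 7 (h): row=1 col=1 char='_'
After 8 (h): row=1 col=0 char='_'
After 9 (h): row=1 col=0 char='_'
After 10 (w): row=1 col=2 char='t'
After 11 (w): row=1 col=6 char='s'

Answer: six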